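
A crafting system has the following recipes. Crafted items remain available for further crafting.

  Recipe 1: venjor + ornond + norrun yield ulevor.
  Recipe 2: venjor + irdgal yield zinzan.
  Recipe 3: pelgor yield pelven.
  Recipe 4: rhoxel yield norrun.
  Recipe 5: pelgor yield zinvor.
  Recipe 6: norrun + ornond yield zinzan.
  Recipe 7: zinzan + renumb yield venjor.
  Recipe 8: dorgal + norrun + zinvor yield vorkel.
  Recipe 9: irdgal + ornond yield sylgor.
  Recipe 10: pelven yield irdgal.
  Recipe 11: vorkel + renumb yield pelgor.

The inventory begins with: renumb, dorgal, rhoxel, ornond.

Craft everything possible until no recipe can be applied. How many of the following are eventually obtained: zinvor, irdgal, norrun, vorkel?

1

Using Recipe 4, rhoxel makes norrun.
zinvor would need pelgor (Recipe 5), but pelgor is never obtained.
irdgal would need pelven (Recipe 10), but pelven is never obtained.
norrun: reached.
vorkel would need dorgal, norrun, and zinvor (Recipe 8), but zinvor is never obtained.
Reached: norrun — 1 of the 4.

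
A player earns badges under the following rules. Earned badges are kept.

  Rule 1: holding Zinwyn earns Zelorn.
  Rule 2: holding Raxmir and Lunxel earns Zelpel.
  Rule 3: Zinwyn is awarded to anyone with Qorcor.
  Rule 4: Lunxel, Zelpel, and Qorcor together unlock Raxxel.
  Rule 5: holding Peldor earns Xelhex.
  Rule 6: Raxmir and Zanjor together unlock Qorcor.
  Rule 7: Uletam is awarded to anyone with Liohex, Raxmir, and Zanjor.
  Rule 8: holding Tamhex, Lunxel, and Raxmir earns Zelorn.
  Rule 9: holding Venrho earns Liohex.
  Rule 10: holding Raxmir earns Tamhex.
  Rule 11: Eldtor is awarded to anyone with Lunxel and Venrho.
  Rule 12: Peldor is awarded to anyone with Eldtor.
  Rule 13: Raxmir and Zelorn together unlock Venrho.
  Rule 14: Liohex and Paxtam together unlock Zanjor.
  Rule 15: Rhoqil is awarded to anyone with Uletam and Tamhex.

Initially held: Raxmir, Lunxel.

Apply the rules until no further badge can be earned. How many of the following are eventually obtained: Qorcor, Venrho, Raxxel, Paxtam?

With Raxmir, Tamhex is earned (Rule 10).
With Tamhex, Lunxel, and Raxmir, Zelorn is earned (Rule 8).
With Raxmir and Zelorn, Venrho is earned (Rule 13).
Qorcor would need Raxmir and Zanjor (Rule 6), but Zanjor is never earned.
Venrho: reached.
Raxxel would need Lunxel, Zelpel, and Qorcor (Rule 4), but Qorcor is never earned.
No rule produces Paxtam, and it is not given.
Reached: Venrho — 1 of the 4.

1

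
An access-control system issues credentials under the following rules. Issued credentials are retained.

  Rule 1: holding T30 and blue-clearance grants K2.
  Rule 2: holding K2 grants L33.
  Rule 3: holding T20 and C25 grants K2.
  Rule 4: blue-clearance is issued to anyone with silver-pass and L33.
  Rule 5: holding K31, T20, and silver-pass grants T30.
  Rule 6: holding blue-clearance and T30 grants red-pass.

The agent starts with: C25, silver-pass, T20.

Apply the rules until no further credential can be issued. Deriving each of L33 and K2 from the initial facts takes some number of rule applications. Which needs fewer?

K2

K2: Holding T20 and C25 grants K2 (Rule 3). [1 rule application]
L33: Holding T20 and C25 grants K2 (Rule 3). Holding K2 grants L33 (Rule 2). [2 rule applications]
K2 needs fewer.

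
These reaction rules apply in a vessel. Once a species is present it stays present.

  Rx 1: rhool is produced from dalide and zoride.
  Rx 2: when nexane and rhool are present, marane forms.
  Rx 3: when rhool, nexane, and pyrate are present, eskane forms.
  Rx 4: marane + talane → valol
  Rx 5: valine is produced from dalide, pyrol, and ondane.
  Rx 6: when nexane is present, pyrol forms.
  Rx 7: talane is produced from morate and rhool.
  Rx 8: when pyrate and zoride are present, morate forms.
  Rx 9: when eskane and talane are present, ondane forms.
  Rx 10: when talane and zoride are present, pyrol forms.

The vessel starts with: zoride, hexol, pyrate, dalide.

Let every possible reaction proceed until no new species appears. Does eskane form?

eskane would need rhool, nexane, and pyrate (Rx 3), but nexane never forms.

No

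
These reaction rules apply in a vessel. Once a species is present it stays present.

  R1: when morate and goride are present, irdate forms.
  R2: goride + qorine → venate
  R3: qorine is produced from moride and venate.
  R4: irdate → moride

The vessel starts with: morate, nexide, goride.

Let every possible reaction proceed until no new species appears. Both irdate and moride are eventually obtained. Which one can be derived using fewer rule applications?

irdate

irdate: morate and goride present → irdate forms (R1). [1 rule application]
moride: morate and goride present → irdate forms (R1). irdate present → moride forms (R4). [2 rule applications]
irdate needs fewer.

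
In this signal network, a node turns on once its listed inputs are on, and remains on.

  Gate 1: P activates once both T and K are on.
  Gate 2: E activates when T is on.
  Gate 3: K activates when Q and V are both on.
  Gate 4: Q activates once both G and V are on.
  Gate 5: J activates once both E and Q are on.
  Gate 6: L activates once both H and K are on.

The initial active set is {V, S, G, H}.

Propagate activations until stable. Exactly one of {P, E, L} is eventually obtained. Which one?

G and V are on, so Q activates (Gate 4).
Gate 3: Q and V on → K on.
Gate 6: H and K on → L on.
P would need T and K (Gate 1), but T never turns on. E would need T (Gate 2), but T never turns on.

L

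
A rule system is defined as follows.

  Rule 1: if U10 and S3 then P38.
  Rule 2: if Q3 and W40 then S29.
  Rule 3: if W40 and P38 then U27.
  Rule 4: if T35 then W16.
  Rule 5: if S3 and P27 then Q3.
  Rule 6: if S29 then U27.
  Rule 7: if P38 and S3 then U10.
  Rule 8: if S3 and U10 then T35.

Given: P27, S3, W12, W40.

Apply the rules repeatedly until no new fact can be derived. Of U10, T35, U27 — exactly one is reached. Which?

U27

S3 and P27 hold, so Q3 follows (Rule 5).
Q3 and W40 hold, so S29 follows (Rule 2).
S29 holds, so U27 follows (Rule 6).
T35 would need S3 and U10 (Rule 8), but U10 is never established. U10 would need P38 and S3 (Rule 7), but P38 is never established.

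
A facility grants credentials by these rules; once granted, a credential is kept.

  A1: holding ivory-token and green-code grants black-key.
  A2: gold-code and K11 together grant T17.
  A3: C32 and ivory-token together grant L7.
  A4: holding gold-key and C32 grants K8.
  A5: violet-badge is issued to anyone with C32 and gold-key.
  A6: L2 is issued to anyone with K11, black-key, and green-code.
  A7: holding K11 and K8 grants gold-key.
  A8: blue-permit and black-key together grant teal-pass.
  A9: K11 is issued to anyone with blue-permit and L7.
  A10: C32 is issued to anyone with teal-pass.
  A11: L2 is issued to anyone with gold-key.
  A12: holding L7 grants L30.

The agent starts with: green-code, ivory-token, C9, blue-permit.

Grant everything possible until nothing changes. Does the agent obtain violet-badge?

violet-badge would need C32 and gold-key (A5), but gold-key is never granted.

No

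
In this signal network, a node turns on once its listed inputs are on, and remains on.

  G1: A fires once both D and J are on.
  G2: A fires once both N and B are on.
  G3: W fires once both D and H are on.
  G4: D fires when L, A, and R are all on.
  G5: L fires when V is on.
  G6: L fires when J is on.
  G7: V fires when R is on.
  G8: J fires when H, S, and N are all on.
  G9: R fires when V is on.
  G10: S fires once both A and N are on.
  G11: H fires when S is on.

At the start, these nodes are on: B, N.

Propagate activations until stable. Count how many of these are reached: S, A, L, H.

4

G2: N and B on → A on.
A and N are on, so S fires (G10).
G11: S on → H on.
H, S, and N are on, so J fires (G8).
G6: J on → L on.
S: reached.
A: reached.
L: reached.
H: reached.
All 4 are reached.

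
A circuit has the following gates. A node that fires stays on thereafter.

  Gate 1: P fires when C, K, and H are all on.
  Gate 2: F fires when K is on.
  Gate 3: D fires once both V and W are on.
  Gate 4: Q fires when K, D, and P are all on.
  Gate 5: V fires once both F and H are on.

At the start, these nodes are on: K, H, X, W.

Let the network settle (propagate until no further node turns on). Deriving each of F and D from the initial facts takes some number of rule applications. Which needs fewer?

F: K is on, so F fires (Gate 2). [1 rule application]
D: K is on, so F fires (Gate 2). Gate 5: F and H on → V on. V and W are on, so D fires (Gate 3). [3 rule applications]
F needs fewer.

F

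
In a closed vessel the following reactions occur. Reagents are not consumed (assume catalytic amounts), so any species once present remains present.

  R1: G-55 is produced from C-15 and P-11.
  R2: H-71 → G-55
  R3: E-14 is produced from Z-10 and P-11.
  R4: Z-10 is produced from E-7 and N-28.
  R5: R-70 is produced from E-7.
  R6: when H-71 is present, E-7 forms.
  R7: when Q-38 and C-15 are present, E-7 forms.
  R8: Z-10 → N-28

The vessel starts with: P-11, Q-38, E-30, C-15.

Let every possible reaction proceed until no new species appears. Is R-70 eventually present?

Q-38 and C-15 present → E-7 forms (R7).
E-7 present → R-70 forms (R5).

Yes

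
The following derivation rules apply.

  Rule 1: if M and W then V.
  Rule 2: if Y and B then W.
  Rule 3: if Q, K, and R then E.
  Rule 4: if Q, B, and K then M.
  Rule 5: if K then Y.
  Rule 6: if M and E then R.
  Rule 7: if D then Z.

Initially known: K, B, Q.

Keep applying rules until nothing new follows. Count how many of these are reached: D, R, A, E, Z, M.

1

From Q, B, and K, Rule 4 gives M.
No rule produces D, and it is not given.
R would need M and E (Rule 6), but E is never established.
No rule produces A, and it is not given.
E would need Q, K, and R (Rule 3), but R is never established.
Z would need D (Rule 7), but D is never established.
M: reached.
Reached: M — 1 of the 6.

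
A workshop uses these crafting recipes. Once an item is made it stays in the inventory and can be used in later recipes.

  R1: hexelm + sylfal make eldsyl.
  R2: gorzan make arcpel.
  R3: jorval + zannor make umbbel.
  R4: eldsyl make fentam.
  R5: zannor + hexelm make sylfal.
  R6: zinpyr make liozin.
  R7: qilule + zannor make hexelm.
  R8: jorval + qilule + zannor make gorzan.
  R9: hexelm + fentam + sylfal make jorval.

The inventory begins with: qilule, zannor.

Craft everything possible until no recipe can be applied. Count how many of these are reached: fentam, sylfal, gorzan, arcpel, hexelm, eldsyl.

6

Using R7, qilule and zannor make hexelm.
zannor + hexelm → sylfal (R5).
Using R1, hexelm and sylfal make eldsyl.
eldsyl → fentam (R4).
Using R9, hexelm, fentam, and sylfal make jorval.
Using R8, jorval, qilule, and zannor make gorzan.
Using R2, gorzan makes arcpel.
fentam: reached.
sylfal: reached.
gorzan: reached.
arcpel: reached.
hexelm: reached.
eldsyl: reached.
All 6 are reached.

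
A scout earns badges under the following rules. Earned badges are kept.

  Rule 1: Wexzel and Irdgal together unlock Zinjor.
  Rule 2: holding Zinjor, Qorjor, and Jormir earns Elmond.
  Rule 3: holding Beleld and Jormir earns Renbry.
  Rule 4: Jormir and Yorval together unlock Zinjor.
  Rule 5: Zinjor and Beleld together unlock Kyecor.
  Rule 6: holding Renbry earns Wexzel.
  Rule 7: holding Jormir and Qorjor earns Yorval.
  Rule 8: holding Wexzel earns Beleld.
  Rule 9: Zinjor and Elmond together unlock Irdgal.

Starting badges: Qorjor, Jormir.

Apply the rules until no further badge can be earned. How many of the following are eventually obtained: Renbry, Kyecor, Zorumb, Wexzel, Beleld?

Renbry would need Beleld and Jormir (Rule 3), but Beleld is never earned.
Kyecor would need Zinjor and Beleld (Rule 5), but Beleld is never earned.
No rule produces Zorumb, and it is not given.
Wexzel would need Renbry (Rule 6), but Renbry is never earned.
Beleld would need Wexzel (Rule 8), but Wexzel is never earned.
None of the 5 are reached.

0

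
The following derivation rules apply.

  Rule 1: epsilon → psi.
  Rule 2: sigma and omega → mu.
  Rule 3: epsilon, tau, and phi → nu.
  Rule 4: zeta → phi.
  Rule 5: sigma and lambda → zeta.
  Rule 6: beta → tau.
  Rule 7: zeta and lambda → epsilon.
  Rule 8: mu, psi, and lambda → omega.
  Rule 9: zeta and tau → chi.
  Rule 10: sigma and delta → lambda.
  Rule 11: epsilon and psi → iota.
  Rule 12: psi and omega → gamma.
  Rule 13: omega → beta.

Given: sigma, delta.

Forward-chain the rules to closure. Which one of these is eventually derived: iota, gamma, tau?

sigma and delta hold, so lambda follows (Rule 10).
From sigma and lambda, Rule 5 gives zeta.
zeta and lambda hold, so epsilon follows (Rule 7).
From epsilon, Rule 1 gives psi.
epsilon and psi hold, so iota follows (Rule 11).
gamma would need psi and omega (Rule 12), but omega is never established. tau would need beta (Rule 6), but beta is never established.

iota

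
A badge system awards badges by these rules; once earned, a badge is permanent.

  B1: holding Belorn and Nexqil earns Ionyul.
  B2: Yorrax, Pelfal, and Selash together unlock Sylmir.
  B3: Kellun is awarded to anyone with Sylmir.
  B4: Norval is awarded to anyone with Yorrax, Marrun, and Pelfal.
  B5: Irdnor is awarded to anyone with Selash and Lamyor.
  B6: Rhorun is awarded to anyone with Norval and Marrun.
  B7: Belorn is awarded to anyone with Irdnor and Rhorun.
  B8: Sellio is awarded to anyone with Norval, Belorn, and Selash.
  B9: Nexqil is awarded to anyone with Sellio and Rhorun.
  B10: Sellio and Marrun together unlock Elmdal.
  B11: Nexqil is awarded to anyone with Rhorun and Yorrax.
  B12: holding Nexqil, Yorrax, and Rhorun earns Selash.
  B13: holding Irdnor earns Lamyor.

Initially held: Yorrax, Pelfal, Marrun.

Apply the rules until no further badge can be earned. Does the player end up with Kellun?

With Yorrax, Marrun, and Pelfal, Norval is earned (B4).
With Norval and Marrun, Rhorun is earned (B6).
With Rhorun and Yorrax, Nexqil is earned (B11).
With Nexqil, Yorrax, and Rhorun, Selash is earned (B12).
With Yorrax, Pelfal, and Selash, Sylmir is earned (B2).
With Sylmir, Kellun is earned (B3).

Yes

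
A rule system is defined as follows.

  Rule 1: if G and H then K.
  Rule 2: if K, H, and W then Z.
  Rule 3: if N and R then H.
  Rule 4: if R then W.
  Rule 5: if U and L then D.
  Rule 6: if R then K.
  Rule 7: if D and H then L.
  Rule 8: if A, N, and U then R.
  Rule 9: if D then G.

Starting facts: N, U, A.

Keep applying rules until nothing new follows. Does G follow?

No

G would need D (Rule 9), but D is never established.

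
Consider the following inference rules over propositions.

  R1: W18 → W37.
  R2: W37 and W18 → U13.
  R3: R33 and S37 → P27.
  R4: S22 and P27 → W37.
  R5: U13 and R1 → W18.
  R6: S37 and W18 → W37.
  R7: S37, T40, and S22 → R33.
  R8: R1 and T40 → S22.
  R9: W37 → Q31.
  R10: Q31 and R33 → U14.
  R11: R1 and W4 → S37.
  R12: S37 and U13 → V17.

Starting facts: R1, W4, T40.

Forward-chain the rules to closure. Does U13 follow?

No

U13 would need W37 and W18 (R2), but W18 is never established.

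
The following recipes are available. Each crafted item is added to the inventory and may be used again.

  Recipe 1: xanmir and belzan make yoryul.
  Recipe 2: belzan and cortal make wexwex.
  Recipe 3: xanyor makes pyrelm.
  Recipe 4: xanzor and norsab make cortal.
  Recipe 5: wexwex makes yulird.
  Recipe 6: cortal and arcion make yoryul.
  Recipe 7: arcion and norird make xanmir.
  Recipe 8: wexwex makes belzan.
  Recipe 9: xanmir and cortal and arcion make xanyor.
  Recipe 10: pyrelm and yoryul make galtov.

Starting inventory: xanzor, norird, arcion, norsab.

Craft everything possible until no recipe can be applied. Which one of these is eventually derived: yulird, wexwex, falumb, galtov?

Using Recipe 7, arcion and norird make xanmir.
Using Recipe 4, xanzor and norsab make cortal.
Using Recipe 6, cortal and arcion make yoryul.
xanmir and cortal and arcion → xanyor (Recipe 9).
Using Recipe 3, xanyor makes pyrelm.
Using Recipe 10, pyrelm and yoryul make galtov.
wexwex would need belzan and cortal (Recipe 2), but belzan is never obtained. yulird would need wexwex (Recipe 5), but wexwex is never obtained. No rule produces falumb, and it is not given.

galtov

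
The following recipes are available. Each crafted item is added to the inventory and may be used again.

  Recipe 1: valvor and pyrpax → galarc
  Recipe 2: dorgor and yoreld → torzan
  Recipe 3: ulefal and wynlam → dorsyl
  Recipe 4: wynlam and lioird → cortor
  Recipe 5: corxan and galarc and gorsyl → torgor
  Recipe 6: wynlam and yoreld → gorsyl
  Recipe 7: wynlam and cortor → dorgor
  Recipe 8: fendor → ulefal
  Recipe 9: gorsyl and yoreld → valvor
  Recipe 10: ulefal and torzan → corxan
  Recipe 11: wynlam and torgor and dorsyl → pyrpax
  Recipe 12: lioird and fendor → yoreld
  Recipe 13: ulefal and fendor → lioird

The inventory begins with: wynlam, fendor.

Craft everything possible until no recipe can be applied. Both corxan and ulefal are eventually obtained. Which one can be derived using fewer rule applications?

ulefal

ulefal: Using Recipe 8, fendor makes ulefal. [1 rule application]
corxan: Using Recipe 8, fendor makes ulefal. ulefal and fendor → lioird (Recipe 13). lioird and fendor → yoreld (Recipe 12). Using Recipe 4, wynlam and lioird make cortor. Using Recipe 7, wynlam and cortor make dorgor. Using Recipe 2, dorgor and yoreld make torzan. ulefal and torzan → corxan (Recipe 10). [7 rule applications]
ulefal needs fewer.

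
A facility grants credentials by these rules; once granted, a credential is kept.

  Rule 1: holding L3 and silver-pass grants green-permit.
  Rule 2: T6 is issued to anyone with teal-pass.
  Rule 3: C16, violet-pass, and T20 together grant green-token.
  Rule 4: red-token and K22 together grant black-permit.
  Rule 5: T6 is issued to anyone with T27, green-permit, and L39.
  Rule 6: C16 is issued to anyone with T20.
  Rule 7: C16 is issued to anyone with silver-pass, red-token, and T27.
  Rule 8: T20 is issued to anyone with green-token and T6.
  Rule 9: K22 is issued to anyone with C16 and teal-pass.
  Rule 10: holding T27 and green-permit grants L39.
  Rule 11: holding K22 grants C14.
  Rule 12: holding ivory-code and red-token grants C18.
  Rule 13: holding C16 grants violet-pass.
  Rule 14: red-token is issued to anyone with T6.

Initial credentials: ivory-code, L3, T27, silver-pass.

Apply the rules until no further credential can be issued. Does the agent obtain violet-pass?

Holding L3 and silver-pass grants green-permit (Rule 1).
Holding T27 and green-permit grants L39 (Rule 10).
Holding T27, green-permit, and L39 grants T6 (Rule 5).
Holding T6 grants red-token (Rule 14).
Holding silver-pass, red-token, and T27 grants C16 (Rule 7).
Holding C16 grants violet-pass (Rule 13).

Yes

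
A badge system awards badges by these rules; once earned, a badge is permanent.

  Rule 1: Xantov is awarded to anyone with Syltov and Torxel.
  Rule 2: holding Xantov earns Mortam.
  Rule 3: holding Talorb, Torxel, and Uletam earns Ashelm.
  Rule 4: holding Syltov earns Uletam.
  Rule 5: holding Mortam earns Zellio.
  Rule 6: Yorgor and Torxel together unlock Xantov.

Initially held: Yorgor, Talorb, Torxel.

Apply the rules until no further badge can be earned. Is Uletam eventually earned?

Uletam would need Syltov (Rule 4), but Syltov is never earned.

No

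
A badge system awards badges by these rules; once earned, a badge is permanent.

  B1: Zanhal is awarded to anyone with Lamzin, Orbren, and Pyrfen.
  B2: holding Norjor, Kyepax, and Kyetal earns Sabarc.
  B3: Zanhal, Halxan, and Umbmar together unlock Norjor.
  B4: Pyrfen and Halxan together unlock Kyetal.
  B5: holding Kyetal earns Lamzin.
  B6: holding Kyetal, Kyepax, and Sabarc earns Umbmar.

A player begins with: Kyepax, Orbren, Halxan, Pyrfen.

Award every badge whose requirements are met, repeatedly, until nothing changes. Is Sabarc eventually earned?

Sabarc would need Norjor, Kyepax, and Kyetal (B2), but Norjor is never earned.

No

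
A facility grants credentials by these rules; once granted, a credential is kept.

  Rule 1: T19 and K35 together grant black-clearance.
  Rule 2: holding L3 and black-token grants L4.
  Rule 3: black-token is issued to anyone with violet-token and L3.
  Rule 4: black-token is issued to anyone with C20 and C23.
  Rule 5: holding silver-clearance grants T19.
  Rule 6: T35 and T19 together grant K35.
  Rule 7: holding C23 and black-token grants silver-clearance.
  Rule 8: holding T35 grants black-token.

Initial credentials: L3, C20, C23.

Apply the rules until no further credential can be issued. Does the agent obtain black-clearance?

No

black-clearance would need T19 and K35 (Rule 1), but K35 is never granted.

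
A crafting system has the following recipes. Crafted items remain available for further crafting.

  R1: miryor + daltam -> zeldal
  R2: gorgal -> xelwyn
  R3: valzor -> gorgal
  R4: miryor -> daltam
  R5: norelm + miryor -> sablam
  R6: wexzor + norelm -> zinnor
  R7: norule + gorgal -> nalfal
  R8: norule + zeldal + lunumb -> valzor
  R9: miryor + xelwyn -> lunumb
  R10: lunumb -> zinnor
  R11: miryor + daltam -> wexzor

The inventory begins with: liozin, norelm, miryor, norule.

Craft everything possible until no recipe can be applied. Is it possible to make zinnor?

Yes

miryor -> daltam (R4).
Using R11, miryor and daltam make wexzor.
Using R6, wexzor and norelm make zinnor.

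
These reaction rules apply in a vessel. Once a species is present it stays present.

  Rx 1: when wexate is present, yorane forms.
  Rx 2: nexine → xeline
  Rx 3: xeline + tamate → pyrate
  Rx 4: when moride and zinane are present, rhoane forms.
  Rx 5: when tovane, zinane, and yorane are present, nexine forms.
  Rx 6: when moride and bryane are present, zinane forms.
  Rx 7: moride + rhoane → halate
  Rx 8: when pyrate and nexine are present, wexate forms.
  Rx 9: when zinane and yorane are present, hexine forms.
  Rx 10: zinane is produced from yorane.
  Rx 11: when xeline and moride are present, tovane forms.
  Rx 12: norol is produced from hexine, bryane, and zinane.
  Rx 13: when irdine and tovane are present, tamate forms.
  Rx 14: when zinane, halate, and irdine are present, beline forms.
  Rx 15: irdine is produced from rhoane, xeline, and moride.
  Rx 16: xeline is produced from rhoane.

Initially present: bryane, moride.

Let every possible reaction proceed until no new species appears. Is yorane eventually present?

yorane would need wexate (Rx 1), but wexate never forms.

No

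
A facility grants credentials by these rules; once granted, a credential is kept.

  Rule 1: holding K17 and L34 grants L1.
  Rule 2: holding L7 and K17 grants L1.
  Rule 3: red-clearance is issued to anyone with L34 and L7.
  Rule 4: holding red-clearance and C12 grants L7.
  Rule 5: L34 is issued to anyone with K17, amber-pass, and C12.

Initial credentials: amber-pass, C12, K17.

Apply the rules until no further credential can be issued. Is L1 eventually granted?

Holding K17, amber-pass, and C12 grants L34 (Rule 5).
Holding K17 and L34 grants L1 (Rule 1).

Yes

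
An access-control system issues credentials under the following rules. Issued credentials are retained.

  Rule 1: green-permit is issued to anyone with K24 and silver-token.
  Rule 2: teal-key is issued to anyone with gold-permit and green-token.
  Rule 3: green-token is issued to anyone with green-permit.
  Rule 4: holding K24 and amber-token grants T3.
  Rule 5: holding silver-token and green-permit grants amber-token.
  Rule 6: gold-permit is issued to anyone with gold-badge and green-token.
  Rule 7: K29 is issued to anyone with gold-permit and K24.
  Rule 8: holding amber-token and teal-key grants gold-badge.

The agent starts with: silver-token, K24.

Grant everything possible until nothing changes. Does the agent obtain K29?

K29 would need gold-permit and K24 (Rule 7), but gold-permit is never granted.

No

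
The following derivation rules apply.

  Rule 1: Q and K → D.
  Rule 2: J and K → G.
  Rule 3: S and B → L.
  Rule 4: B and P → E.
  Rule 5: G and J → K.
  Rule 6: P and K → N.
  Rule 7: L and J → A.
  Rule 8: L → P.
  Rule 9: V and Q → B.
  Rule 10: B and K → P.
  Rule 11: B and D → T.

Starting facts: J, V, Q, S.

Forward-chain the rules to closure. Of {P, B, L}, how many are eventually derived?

3

V and Q hold, so B follows (Rule 9).
S and B hold, so L follows (Rule 3).
From L, Rule 8 gives P.
P: reached.
B: reached.
L: reached.
All 3 are reached.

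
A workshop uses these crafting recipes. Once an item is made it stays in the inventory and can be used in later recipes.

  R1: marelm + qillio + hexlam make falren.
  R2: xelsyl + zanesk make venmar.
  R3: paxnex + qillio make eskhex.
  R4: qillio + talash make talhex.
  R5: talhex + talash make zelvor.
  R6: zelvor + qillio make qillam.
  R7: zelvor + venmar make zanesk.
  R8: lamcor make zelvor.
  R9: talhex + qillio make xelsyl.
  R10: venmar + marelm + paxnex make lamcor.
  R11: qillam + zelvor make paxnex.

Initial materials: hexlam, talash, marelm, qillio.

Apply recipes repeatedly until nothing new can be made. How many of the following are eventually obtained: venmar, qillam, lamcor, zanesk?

1

Using R4, qillio and talash make talhex.
Using R5, talhex and talash make zelvor.
zelvor + qillio → qillam (R6).
venmar would need xelsyl and zanesk (R2), but zanesk is never obtained.
qillam: reached.
lamcor would need venmar, marelm, and paxnex (R10), but venmar is never obtained.
zanesk would need zelvor and venmar (R7), but venmar is never obtained.
Reached: qillam — 1 of the 4.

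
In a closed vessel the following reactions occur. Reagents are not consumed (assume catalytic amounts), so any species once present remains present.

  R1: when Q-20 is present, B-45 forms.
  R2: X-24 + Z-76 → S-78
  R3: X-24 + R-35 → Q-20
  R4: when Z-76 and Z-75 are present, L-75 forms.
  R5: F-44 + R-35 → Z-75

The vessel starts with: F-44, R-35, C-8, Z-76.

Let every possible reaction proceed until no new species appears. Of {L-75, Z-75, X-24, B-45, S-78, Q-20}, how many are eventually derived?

2

F-44 and R-35 present → Z-75 forms (R5).
Z-76 and Z-75 present → L-75 forms (R4).
L-75: reached.
Z-75: reached.
No rule produces X-24, and it is not given.
B-45 would need Q-20 (R1), but Q-20 never forms.
S-78 would need X-24 and Z-76 (R2), but X-24 never forms.
Q-20 would need X-24 and R-35 (R3), but X-24 never forms.
Reached: L-75 and Z-75 — 2 of the 6.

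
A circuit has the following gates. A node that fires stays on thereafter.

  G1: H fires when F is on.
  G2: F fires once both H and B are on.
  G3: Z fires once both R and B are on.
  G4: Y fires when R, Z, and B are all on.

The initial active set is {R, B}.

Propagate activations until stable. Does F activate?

No

F would need H and B (G2), but H never turns on.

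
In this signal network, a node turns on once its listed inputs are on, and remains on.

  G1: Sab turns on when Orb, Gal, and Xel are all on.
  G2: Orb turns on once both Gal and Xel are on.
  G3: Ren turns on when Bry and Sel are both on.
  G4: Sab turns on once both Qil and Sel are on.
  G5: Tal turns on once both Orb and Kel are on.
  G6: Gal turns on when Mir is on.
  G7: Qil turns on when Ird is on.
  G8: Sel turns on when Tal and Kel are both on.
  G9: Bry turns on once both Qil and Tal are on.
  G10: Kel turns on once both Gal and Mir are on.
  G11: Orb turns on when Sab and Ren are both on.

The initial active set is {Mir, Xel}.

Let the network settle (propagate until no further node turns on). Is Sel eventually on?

Yes

Mir is on, so Gal turns on (G6).
Gal and Xel are on, so Orb turns on (G2).
Gal and Mir are on, so Kel turns on (G10).
G5: Orb and Kel on → Tal on.
Tal and Kel are on, so Sel turns on (G8).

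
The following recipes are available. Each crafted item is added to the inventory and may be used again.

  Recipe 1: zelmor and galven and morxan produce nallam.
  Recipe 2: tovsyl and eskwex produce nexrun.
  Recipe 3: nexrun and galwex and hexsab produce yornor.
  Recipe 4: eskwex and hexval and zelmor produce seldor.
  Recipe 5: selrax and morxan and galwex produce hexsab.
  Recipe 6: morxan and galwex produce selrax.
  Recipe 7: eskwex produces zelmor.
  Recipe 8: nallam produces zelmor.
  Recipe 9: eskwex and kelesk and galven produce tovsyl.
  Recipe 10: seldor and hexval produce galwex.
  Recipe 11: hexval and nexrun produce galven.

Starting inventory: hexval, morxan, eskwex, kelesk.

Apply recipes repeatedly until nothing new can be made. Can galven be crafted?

galven would need hexval and nexrun (Recipe 11), but nexrun is never obtained.

No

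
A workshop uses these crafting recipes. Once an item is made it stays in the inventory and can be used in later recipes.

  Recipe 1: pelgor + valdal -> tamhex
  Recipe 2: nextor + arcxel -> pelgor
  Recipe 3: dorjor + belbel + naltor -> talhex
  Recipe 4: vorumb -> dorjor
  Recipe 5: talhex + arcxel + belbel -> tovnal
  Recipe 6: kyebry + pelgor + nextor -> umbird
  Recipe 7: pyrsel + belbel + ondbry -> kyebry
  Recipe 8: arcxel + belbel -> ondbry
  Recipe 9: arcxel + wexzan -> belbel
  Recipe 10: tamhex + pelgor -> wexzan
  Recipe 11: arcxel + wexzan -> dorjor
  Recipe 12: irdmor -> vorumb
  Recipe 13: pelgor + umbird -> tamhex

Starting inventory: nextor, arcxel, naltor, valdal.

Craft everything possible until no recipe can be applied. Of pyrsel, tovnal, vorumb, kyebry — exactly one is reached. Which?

tovnal

nextor + arcxel -> pelgor (Recipe 2).
Using Recipe 1, pelgor and valdal make tamhex.
Using Recipe 10, tamhex and pelgor make wexzan.
arcxel + wexzan -> belbel (Recipe 9).
arcxel + wexzan -> dorjor (Recipe 11).
Using Recipe 3, dorjor, belbel, and naltor make talhex.
talhex + arcxel + belbel -> tovnal (Recipe 5).
kyebry would need pyrsel, belbel, and ondbry (Recipe 7), but pyrsel is never obtained. vorumb would need irdmor (Recipe 12), but irdmor is never obtained. No rule produces pyrsel, and it is not given.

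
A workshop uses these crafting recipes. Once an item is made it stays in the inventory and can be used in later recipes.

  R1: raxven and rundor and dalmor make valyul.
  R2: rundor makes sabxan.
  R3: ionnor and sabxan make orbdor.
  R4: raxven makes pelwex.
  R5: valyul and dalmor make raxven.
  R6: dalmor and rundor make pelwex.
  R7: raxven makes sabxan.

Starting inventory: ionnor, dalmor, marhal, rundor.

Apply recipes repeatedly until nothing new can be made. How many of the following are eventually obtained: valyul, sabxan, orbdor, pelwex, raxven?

Using R2, rundor makes sabxan.
Using R6, dalmor and rundor make pelwex.
Using R3, ionnor and sabxan make orbdor.
valyul would need raxven, rundor, and dalmor (R1), but raxven is never obtained.
sabxan: reached.
orbdor: reached.
pelwex: reached.
raxven would need valyul and dalmor (R5), but valyul is never obtained.
Reached: sabxan, orbdor, and pelwex — 3 of the 5.

3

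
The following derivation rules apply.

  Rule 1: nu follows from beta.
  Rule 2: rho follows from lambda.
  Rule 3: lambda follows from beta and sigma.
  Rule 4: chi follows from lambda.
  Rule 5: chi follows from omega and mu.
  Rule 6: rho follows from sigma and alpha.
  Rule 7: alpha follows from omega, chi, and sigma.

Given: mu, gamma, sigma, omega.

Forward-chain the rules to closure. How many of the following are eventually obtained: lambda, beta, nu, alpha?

From omega and mu, Rule 5 gives chi.
omega, chi, and sigma hold, so alpha follows (Rule 7).
lambda would need beta and sigma (Rule 3), but beta is never established.
No rule produces beta, and it is not given.
nu would need beta (Rule 1), but beta is never established.
alpha: reached.
Reached: alpha — 1 of the 4.

1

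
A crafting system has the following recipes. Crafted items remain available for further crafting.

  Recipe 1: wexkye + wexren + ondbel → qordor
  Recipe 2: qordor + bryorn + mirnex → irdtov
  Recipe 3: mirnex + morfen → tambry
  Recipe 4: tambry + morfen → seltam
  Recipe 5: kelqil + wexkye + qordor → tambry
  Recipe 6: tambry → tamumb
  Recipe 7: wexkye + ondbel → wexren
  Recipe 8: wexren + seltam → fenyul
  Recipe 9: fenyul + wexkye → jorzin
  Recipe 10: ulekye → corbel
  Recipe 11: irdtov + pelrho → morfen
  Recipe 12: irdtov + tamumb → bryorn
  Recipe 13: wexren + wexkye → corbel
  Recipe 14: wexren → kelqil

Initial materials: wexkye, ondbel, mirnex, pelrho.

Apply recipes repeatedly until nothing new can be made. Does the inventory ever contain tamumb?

Yes

Using Recipe 7, wexkye and ondbel make wexren.
wexkye + wexren + ondbel → qordor (Recipe 1).
wexren → kelqil (Recipe 14).
kelqil + wexkye + qordor → tambry (Recipe 5).
tambry → tamumb (Recipe 6).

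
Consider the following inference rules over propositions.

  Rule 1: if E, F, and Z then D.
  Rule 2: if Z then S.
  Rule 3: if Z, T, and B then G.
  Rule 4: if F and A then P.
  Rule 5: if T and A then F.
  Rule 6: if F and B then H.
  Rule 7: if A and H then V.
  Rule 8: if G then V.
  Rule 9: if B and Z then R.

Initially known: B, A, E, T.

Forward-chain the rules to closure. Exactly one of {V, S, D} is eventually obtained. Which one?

T and A hold, so F follows (Rule 5).
From F and B, Rule 6 gives H.
A and H hold, so V follows (Rule 7).
D would need E, F, and Z (Rule 1), but Z is never established. S would need Z (Rule 2), but Z is never established.

V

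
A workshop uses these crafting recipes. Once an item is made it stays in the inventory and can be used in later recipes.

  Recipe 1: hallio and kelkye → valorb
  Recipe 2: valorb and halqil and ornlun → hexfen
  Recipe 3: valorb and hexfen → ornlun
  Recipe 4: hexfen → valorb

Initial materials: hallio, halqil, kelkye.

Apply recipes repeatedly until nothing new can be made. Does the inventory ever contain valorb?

Using Recipe 1, hallio and kelkye make valorb.

Yes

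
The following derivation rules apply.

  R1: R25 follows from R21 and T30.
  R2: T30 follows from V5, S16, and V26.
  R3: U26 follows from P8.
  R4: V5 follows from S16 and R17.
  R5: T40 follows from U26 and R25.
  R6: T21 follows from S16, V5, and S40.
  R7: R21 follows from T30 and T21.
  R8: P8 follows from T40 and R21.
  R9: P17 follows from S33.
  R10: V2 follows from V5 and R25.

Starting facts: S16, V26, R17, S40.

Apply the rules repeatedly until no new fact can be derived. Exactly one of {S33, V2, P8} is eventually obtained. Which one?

V2

From S16 and R17, R4 gives V5.
S16, V5, and S40 hold, so T21 follows (R6).
V5, S16, and V26 hold, so T30 follows (R2).
T30 and T21 hold, so R21 follows (R7).
R21 and T30 hold, so R25 follows (R1).
From V5 and R25, R10 gives V2.
No rule produces S33, and it is not given. P8 would need T40 and R21 (R8), but T40 is never established.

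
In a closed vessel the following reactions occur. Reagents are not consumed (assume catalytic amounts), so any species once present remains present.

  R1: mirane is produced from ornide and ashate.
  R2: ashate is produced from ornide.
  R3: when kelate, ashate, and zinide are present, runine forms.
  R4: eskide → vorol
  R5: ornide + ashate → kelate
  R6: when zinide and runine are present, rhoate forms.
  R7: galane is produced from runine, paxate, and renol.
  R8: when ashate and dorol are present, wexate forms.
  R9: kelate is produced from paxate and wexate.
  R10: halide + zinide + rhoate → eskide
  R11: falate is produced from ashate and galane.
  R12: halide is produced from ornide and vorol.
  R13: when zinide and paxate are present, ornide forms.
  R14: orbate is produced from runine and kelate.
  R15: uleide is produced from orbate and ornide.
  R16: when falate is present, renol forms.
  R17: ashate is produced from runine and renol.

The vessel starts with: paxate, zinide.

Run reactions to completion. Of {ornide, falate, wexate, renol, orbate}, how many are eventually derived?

2

zinide and paxate present → ornide forms (R13).
ornide present → ashate forms (R2).
ornide and ashate present → kelate forms (R5).
kelate, ashate, and zinide present → runine forms (R3).
runine and kelate present → orbate forms (R14).
ornide: reached.
falate would need ashate and galane (R11), but galane never forms.
wexate would need ashate and dorol (R8), but dorol never forms.
renol would need falate (R16), but falate never forms.
orbate: reached.
Reached: ornide and orbate — 2 of the 5.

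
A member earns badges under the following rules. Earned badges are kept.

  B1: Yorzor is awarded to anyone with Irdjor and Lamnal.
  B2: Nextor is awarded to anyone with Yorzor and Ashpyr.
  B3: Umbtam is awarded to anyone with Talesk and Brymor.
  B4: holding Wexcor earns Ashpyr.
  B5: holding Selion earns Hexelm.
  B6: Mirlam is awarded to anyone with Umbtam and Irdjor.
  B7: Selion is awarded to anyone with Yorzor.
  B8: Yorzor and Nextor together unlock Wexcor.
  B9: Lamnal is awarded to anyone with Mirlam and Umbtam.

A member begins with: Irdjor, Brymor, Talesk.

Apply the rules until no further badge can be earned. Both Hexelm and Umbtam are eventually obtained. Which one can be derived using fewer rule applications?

Umbtam

Umbtam: With Talesk and Brymor, Umbtam is earned (B3). [1 rule application]
Hexelm: With Talesk and Brymor, Umbtam is earned (B3). With Umbtam and Irdjor, Mirlam is earned (B6). With Mirlam and Umbtam, Lamnal is earned (B9). With Irdjor and Lamnal, Yorzor is earned (B1). With Yorzor, Selion is earned (B7). With Selion, Hexelm is earned (B5). [6 rule applications]
Umbtam needs fewer.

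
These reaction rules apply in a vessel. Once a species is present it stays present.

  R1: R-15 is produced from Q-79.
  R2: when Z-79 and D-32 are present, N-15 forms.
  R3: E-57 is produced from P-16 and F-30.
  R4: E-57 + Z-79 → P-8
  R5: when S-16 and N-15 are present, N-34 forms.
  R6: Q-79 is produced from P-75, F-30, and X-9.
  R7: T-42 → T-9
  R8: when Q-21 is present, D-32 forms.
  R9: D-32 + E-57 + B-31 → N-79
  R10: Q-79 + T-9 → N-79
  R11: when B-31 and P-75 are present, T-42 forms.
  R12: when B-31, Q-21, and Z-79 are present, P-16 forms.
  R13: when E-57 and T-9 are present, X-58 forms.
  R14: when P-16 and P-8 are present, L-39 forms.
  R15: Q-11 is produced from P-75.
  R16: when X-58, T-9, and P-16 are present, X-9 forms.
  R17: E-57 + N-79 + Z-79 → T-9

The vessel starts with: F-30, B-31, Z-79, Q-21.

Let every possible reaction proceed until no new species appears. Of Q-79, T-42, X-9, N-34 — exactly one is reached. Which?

B-31, Q-21, and Z-79 present → P-16 forms (R12).
Q-21 present → D-32 forms (R8).
P-16 and F-30 present → E-57 forms (R3).
D-32, E-57, and B-31 present → N-79 forms (R9).
E-57, N-79, and Z-79 present → T-9 forms (R17).
E-57 and T-9 present → X-58 forms (R13).
X-58, T-9, and P-16 present → X-9 forms (R16).
T-42 would need B-31 and P-75 (R11), but P-75 never forms. Q-79 would need P-75, F-30, and X-9 (R6), but P-75 never forms. N-34 would need S-16 and N-15 (R5), but S-16 never forms.

X-9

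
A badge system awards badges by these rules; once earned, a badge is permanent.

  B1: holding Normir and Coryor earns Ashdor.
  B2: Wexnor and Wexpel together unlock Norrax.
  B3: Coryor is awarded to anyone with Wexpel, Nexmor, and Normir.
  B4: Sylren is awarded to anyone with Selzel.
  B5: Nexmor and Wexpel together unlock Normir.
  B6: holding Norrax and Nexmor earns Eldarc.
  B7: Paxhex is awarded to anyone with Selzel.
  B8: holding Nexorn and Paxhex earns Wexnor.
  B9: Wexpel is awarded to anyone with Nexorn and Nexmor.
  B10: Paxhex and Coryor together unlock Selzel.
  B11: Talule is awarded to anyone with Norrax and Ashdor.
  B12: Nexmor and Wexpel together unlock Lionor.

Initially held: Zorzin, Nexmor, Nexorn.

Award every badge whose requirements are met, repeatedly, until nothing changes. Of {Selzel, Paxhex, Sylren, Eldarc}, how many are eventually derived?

0

Selzel would need Paxhex and Coryor (B10), but Paxhex is never earned.
Paxhex would need Selzel (B7), but Selzel is never earned.
Sylren would need Selzel (B4), but Selzel is never earned.
Eldarc would need Norrax and Nexmor (B6), but Norrax is never earned.
None of the 4 are reached.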